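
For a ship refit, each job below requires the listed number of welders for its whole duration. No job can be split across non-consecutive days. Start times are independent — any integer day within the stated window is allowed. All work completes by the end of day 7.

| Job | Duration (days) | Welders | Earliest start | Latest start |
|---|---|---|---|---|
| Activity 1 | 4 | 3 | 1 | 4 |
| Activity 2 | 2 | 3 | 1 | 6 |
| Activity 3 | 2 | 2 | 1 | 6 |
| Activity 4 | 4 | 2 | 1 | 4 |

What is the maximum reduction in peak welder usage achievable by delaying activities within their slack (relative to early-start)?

Early-start peak: d1:10  d2:10  d3:5  d4:5  d5:0  d6:0  d7:0 ⇒ 10.
Leveled (Activity 1@1, Activity 2@5, Activity 3@1, Activity 4@3): d1:5  d2:5  d3:5  d4:5  d5:5  d6:5  d7:0 ⇒ 5.
Reduction 10 − 5 = 5.

5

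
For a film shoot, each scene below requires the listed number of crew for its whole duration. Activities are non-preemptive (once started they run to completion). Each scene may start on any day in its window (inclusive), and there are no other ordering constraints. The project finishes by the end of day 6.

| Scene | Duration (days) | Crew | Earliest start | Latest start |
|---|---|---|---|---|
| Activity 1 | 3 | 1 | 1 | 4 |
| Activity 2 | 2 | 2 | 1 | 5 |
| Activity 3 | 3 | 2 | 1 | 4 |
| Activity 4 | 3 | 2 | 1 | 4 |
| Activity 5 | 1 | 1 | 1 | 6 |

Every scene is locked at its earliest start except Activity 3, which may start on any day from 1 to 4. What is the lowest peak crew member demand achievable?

Activity 3@1: d1:8  d2:7  d3:5  d4:0  d5:0  d6:0 → peak 8
Activity 3@2: d1:6  d2:7  d3:5  d4:2  d5:0  d6:0 → peak 7
Activity 3@3: d1:6  d2:5  d3:5  d4:2  d5:2  d6:0 → peak 6
Activity 3@4: d1:6  d2:5  d3:3  d4:2  d5:2  d6:2 → peak 6
Best is Activity 3@3, peak 6.

6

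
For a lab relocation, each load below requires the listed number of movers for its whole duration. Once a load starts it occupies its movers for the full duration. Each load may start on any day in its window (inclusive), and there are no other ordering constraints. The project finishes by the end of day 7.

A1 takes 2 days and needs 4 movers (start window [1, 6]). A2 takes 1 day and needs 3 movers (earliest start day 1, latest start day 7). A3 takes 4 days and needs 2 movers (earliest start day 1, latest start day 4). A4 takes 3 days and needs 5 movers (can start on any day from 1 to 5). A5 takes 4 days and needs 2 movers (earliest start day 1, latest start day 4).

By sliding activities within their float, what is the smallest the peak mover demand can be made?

Early-start (A1@1, A2@1, A3@1, A4@1, A5@1) gives peak 16: d1:16  d2:13  d3:9  d4:4  d5:0  d6:0  d7:0.
Shift A2→3, A4→5, A5→3.
Schedule A1@1, A2@3, A3@1, A4@5, A5@3: d1:6  d2:6  d3:7  d4:4  d5:7  d6:7  d7:5 — peak 7.

7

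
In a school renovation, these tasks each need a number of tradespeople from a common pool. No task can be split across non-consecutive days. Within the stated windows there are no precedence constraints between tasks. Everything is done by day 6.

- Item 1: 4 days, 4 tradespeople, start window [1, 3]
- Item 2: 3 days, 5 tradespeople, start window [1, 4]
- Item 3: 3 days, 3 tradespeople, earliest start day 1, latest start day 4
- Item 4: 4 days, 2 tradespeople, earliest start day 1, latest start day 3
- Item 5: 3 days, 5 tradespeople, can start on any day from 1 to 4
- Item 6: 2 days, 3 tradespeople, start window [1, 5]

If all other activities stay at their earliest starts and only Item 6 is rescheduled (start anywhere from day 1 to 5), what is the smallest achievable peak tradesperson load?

19

Item 6@1: d1:22  d2:22  d3:19  d4:6  d5:0  d6:0 → peak 22
Item 6@2: d1:19  d2:22  d3:22  d4:6  d5:0  d6:0 → peak 22
Item 6@3: d1:19  d2:19  d3:22  d4:9  d5:0  d6:0 → peak 22
Item 6@4: d1:19  d2:19  d3:19  d4:9  d5:3  d6:0 → peak 19
Item 6@5: d1:19  d2:19  d3:19  d4:6  d5:3  d6:3 → peak 19
Best is Item 6@4, peak 19.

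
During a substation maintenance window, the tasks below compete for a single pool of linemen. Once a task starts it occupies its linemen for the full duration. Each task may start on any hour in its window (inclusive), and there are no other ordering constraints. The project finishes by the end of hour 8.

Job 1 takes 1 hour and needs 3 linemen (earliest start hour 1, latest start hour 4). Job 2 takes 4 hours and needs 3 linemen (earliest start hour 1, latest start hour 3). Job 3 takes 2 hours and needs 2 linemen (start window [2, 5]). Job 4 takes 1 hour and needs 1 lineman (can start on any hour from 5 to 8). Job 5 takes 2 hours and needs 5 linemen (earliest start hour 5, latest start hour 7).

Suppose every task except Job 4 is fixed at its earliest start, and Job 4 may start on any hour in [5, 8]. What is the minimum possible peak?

6

Job 4@5: h1:6  h2:5  h3:5  h4:3  h5:6  h6:5  h7:0  h8:0 → peak 6
Job 4@6: h1:6  h2:5  h3:5  h4:3  h5:5  h6:6  h7:0  h8:0 → peak 6
Job 4@7: h1:6  h2:5  h3:5  h4:3  h5:5  h6:5  h7:1  h8:0 → peak 6
Job 4@8: h1:6  h2:5  h3:5  h4:3  h5:5  h6:5  h7:0  h8:1 → peak 6
Best is Job 4@5, peak 6.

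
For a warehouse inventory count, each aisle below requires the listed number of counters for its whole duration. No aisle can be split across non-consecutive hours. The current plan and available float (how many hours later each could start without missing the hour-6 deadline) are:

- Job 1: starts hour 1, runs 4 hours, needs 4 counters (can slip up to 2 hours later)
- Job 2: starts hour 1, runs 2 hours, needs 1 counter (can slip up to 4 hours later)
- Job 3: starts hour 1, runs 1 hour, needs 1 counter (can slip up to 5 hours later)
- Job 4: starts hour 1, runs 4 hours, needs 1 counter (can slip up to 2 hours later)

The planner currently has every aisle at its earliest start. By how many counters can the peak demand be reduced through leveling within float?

Early-start peak: h1:7  h2:6  h3:5  h4:5  h5:0  h6:0 ⇒ 7.
Leveled (Job 1@1, Job 2@1, Job 3@5, Job 4@3): h1:5  h2:5  h3:5  h4:5  h5:2  h6:1 ⇒ 5.
Reduction 7 − 5 = 2.

2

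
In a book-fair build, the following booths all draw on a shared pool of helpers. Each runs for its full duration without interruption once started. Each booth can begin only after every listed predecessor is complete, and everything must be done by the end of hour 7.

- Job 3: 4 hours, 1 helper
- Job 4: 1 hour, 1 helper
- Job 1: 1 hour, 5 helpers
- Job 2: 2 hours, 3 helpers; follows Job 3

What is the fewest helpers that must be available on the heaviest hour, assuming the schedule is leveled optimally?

5

Early-start (Job 3@1, Job 4@1, Job 1@1, Job 2@5) gives peak 7: h1:7  h2:1  h3:1  h4:1  h5:3  h6:3  h7:0.
Shift Job 1→5, Job 2→6.
Schedule Job 3@1, Job 4@1, Job 1@5, Job 2@6: h1:2  h2:1  h3:1  h4:1  h5:5  h6:3  h7:3 — peak 5.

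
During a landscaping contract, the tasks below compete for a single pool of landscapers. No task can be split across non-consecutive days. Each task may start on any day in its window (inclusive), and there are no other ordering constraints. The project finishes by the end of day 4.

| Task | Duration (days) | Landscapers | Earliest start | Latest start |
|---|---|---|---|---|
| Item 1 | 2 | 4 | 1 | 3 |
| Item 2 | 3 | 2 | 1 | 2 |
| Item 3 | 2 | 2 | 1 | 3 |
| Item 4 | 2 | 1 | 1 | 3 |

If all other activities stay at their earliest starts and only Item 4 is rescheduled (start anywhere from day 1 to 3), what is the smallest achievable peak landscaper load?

Item 4@1: d1:9  d2:9  d3:2  d4:0 → peak 9
Item 4@2: d1:8  d2:9  d3:3  d4:0 → peak 9
Item 4@3: d1:8  d2:8  d3:3  d4:1 → peak 8
Best is Item 4@3, peak 8.

8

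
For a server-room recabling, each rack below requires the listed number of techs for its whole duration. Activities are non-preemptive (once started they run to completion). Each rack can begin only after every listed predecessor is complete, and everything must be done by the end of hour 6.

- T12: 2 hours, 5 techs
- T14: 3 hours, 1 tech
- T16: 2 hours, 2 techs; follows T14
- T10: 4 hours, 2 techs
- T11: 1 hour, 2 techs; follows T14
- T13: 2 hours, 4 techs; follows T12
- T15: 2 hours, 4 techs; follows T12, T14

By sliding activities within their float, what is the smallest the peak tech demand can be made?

Early-start (T12@1, T14@1, T16@4, T10@1, T11@4, T13@3, T15@4) gives peak 14: h1:8  h2:8  h3:7  h4:14  h5:6  h6:0.
Shift T11→5, T15→5.
Schedule T12@1, T14@1, T16@4, T10@1, T11@5, T13@3, T15@5: h1:8  h2:8  h3:7  h4:8  h5:8  h6:4 — peak 8.
Total tech-hours = 43 over 6 hours ⇒ peak ≥ ⌈43/6⌉ = 8, so 8 is optimal.

8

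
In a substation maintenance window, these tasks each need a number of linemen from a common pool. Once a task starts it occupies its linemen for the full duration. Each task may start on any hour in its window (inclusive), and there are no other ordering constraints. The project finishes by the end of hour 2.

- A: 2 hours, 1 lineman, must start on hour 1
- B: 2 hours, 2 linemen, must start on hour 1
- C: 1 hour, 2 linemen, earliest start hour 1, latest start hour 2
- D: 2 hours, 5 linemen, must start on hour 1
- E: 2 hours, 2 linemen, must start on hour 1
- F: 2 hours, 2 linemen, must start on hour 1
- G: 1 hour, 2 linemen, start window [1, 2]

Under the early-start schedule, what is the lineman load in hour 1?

16

At early start, hour 1 has: A, B, C, D, E, F, G.
Demand: 1 + 2 + 2 + 5 + 2 + 2 + 2 = 16.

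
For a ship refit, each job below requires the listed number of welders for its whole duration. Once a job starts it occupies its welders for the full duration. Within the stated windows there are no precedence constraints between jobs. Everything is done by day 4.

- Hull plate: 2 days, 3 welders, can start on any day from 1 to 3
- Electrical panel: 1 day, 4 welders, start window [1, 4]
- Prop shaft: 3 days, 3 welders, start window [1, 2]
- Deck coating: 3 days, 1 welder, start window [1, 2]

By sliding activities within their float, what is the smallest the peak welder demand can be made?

7

Early-start (Hull plate@1, Electrical panel@1, Prop shaft@1, Deck coating@1) gives peak 11: d1:11  d2:7  d3:4  d4:0.
Shift Prop shaft→2, Deck coating→2.
Schedule Hull plate@1, Electrical panel@1, Prop shaft@2, Deck coating@2: d1:7  d2:7  d3:4  d4:4 — peak 7.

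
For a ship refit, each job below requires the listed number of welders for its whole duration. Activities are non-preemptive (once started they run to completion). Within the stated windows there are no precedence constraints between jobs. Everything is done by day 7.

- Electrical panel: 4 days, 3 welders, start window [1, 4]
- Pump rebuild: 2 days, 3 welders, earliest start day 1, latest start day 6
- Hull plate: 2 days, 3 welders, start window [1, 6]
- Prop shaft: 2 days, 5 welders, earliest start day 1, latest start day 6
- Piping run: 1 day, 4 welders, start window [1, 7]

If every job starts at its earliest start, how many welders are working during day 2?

14

At early start, day 2 has: Electrical panel, Pump rebuild, Hull plate, Prop shaft.
Demand: 3 + 3 + 3 + 5 = 14.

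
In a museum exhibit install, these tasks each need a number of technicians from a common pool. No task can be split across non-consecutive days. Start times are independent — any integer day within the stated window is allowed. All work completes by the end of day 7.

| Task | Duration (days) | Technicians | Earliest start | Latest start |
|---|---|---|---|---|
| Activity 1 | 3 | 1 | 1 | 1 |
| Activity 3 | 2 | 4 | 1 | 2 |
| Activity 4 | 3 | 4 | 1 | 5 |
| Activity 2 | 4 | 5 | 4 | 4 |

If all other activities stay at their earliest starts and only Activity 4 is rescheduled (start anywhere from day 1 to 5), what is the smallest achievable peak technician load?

9

Activity 4@1: d1:9  d2:9  d3:5  d4:5  d5:5  d6:5  d7:5 → peak 9
Activity 4@2: d1:5  d2:9  d3:5  d4:9  d5:5  d6:5  d7:5 → peak 9
Activity 4@3: d1:5  d2:5  d3:5  d4:9  d5:9  d6:5  d7:5 → peak 9
Activity 4@4: d1:5  d2:5  d3:1  d4:9  d5:9  d6:9  d7:5 → peak 9
Activity 4@5: d1:5  d2:5  d3:1  d4:5  d5:9  d6:9  d7:9 → peak 9
Best is Activity 4@1, peak 9.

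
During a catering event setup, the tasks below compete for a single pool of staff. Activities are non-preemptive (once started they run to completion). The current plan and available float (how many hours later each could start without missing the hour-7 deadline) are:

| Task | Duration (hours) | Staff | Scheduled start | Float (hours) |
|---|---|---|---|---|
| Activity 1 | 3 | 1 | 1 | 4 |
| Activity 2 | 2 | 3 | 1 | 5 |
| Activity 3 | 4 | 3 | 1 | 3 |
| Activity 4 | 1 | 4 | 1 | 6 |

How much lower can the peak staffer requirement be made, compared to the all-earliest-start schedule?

7

Early-start peak: h1:11  h2:7  h3:4  h4:3  h5:0  h6:0  h7:0 ⇒ 11.
Leveled (Activity 1@1, Activity 2@1, Activity 3@3, Activity 4@7): h1:4  h2:4  h3:4  h4:3  h5:3  h6:3  h7:4 ⇒ 4.
Reduction 11 − 4 = 7.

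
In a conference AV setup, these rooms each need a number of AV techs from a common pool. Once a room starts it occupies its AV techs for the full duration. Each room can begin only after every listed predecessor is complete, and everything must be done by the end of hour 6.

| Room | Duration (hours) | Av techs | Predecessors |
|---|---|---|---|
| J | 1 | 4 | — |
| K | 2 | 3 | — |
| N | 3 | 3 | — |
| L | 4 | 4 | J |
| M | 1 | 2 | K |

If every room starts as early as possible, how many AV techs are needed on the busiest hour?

10

Early-start schedule: J@1, K@1, N@1, L@2, M@3.
Load per hour: hour 1: 10, hour 2: 10, hour 3: 9, hour 4: 4, hour 5: 4, hour 6: 0.
Peak is 10.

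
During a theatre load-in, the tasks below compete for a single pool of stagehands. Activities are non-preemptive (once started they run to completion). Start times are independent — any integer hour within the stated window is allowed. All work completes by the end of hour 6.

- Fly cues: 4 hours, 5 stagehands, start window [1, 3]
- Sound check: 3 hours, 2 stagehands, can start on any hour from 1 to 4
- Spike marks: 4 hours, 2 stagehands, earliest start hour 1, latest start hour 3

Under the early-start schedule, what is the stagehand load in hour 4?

7

At early start, hour 4 has: Fly cues, Spike marks.
Demand: 5 + 2 = 7.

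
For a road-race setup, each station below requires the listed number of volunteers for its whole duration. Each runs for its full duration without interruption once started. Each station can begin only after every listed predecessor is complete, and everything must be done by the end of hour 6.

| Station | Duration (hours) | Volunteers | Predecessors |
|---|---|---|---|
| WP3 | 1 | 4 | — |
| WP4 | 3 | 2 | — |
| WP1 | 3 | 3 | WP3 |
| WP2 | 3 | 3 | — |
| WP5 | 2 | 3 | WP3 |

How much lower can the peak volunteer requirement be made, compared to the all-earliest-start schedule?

5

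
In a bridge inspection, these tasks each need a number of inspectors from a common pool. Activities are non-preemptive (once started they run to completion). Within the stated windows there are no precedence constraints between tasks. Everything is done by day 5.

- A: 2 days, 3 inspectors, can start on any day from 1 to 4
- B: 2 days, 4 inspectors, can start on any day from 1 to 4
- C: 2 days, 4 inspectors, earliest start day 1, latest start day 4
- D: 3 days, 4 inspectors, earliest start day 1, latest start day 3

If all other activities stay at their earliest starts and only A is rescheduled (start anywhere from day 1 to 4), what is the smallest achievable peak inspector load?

A@1: d1:15  d2:15  d3:4  d4:0  d5:0 → peak 15
A@2: d1:12  d2:15  d3:7  d4:0  d5:0 → peak 15
A@3: d1:12  d2:12  d3:7  d4:3  d5:0 → peak 12
A@4: d1:12  d2:12  d3:4  d4:3  d5:3 → peak 12
Best is A@3, peak 12.

12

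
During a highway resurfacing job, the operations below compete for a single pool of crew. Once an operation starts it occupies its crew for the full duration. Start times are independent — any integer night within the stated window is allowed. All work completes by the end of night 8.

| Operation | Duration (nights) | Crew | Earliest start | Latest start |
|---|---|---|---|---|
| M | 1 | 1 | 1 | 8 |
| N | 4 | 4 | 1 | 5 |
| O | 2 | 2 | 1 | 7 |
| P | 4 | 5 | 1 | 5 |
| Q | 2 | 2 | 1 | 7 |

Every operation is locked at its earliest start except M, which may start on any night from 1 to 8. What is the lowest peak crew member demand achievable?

M@1: n1:14  n2:13  n3:9  n4:9  n5:0  n6:0  n7:0  n8:0 → peak 14
M@2: n1:13  n2:14  n3:9  n4:9  n5:0  n6:0  n7:0  n8:0 → peak 14
M@3: n1:13  n2:13  n3:10  n4:9  n5:0  n6:0  n7:0  n8:0 → peak 13
M@4: n1:13  n2:13  n3:9  n4:10  n5:0  n6:0  n7:0  n8:0 → peak 13
M@5: n1:13  n2:13  n3:9  n4:9  n5:1  n6:0  n7:0  n8:0 → peak 13
M@6: n1:13  n2:13  n3:9  n4:9  n5:0  n6:1  n7:0  n8:0 → peak 13
M@7: n1:13  n2:13  n3:9  n4:9  n5:0  n6:0  n7:1  n8:0 → peak 13
M@8: n1:13  n2:13  n3:9  n4:9  n5:0  n6:0  n7:0  n8:1 → peak 13
Best is M@3, peak 13.

13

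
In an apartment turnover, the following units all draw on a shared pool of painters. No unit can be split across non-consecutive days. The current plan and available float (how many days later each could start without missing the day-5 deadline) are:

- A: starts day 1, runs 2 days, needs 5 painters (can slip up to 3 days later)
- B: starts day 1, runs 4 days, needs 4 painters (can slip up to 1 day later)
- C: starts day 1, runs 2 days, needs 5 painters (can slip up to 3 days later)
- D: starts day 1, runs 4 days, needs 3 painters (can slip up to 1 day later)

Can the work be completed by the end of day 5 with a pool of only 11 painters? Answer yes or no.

no

The minimum achievable peak is 12; 11 < 12, so no feasible schedule stays within the cap.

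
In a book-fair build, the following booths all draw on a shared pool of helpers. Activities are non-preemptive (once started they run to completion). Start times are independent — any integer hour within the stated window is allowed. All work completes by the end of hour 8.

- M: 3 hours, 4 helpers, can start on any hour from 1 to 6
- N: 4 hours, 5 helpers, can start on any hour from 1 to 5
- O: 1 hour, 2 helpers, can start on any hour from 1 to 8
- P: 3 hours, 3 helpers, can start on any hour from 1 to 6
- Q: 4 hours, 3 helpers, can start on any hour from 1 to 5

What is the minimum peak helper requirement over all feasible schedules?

Early-start (M@1, N@1, O@1, P@1, Q@1) gives peak 17: h1:17  h2:15  h3:15  h4:8  h5:0  h6:0  h7:0  h8:0.
Shift N→4, P→2, Q→5.
Schedule M@1, N@4, O@1, P@2, Q@5: h1:6  h2:7  h3:7  h4:8  h5:8  h6:8  h7:8  h8:3 — peak 8.

8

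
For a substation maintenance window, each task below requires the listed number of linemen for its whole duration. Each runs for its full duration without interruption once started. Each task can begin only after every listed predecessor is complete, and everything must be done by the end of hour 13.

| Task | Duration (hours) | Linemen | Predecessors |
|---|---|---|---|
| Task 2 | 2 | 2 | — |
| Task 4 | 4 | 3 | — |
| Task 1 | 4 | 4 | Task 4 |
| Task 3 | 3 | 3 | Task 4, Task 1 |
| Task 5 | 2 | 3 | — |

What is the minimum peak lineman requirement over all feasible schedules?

Early-start (Task 2@1, Task 4@1, Task 1@5, Task 3@9, Task 5@1) gives peak 8: h1:8  h2:8  h3:3  h4:3  h5:4  h6:4  h7:4  h8:4  h9:3  h10:3  h11:3  h12:0  h13:0.
Shift Task 5→12.
Schedule Task 2@1, Task 4@1, Task 1@5, Task 3@9, Task 5@12: h1:5  h2:5  h3:3  h4:3  h5:4  h6:4  h7:4  h8:4  h9:3  h10:3  h11:3  h12:3  h13:3 — peak 5.

5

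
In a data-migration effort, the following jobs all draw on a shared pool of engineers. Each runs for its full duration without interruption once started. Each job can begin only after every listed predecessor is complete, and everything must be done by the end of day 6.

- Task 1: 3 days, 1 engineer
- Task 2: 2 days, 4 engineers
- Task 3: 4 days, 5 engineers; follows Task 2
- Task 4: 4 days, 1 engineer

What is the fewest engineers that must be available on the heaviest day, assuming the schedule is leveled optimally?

Schedule Task 1@1, Task 2@1, Task 3@3, Task 4@1: d1:6  d2:6  d3:7  d4:6  d5:5  d6:5 — peak 7.
No arrangement of the 12 feasible schedules does better.

7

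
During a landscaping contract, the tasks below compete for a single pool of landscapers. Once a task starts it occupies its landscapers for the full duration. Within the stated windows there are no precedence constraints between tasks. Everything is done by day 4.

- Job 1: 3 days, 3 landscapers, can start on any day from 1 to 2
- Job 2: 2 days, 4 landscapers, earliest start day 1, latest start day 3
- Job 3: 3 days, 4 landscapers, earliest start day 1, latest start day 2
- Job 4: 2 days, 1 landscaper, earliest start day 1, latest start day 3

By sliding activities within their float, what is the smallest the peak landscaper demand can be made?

Early-start (Job 1@1, Job 2@1, Job 3@1, Job 4@1) gives peak 12: d1:12  d2:12  d3:7  d4:0.
Shift Job 4→3.
Schedule Job 1@1, Job 2@1, Job 3@1, Job 4@3: d1:11  d2:11  d3:8  d4:1 — peak 11.

11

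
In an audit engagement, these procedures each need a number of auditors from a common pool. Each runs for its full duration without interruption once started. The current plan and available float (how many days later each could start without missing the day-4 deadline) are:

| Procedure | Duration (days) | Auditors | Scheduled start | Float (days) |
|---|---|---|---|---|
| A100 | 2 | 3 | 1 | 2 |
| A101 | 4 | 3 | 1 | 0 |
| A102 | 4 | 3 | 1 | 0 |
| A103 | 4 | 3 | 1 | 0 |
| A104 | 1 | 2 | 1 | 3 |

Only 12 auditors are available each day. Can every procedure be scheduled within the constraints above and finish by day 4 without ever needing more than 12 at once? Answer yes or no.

yes

Schedule A100@1, A101@1, A102@1, A103@1, A104@3: d1:12  d2:12  d3:11  d4:9 — peak 12 ≤ 12.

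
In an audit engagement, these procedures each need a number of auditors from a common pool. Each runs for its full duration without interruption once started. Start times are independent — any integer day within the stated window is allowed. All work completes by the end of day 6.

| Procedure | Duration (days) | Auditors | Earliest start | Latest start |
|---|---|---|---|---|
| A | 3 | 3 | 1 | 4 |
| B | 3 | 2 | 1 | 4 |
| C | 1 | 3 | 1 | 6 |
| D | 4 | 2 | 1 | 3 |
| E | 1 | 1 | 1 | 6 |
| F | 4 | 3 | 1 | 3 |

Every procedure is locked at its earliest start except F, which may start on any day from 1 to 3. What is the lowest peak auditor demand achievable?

F@1: d1:14  d2:10  d3:10  d4:5  d5:0  d6:0 → peak 14
F@2: d1:11  d2:10  d3:10  d4:5  d5:3  d6:0 → peak 11
F@3: d1:11  d2:7  d3:10  d4:5  d5:3  d6:3 → peak 11
Best is F@2, peak 11.

11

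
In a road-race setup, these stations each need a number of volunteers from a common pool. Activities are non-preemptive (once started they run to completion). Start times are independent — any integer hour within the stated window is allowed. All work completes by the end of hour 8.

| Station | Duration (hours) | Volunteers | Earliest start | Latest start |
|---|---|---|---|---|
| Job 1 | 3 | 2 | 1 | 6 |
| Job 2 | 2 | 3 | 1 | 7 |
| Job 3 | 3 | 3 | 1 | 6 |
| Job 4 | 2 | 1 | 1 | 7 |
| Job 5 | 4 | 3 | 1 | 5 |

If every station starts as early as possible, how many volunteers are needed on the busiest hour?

Early-start schedule: Job 1@1, Job 2@1, Job 3@1, Job 4@1, Job 5@1.
Load per hour: hour 1: 12, hour 2: 12, hour 3: 8, hour 4: 3, hour 5: 0, hour 6: 0, hour 7: 0, hour 8: 0.
Peak is 12.

12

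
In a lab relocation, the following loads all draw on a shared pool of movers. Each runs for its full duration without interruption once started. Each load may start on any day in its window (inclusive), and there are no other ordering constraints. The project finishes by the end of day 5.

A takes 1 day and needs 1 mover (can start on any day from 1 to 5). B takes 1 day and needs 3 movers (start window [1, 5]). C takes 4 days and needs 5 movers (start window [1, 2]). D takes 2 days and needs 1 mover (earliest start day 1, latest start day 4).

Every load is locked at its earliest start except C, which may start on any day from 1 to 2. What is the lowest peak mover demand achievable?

6

C@1: d1:10  d2:6  d3:5  d4:5  d5:0 → peak 10
C@2: d1:5  d2:6  d3:5  d4:5  d5:5 → peak 6
Best is C@2, peak 6.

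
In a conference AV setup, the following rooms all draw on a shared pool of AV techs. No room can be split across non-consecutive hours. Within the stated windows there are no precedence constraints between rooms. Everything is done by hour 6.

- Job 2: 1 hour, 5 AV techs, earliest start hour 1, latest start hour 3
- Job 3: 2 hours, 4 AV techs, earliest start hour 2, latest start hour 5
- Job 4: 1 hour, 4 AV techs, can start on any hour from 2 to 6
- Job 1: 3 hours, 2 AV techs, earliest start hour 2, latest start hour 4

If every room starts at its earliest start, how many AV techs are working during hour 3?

At early start, hour 3 has: Job 3, Job 1.
Demand: 4 + 2 = 6.

6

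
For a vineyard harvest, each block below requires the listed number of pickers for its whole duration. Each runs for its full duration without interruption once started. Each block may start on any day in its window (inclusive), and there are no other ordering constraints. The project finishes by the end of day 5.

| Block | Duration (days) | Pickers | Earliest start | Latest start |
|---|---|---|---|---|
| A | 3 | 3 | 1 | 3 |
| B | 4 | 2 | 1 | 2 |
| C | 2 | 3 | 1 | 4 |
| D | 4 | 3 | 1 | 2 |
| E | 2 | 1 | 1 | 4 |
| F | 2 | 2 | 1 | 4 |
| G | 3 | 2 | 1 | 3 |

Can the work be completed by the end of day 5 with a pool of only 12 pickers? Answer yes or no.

Schedule A@1, B@1, C@1, D@1, E@3, F@4, G@3: d1:11  d2:11  d3:11  d4:10  d5:4 — peak 11 ≤ 12.

yes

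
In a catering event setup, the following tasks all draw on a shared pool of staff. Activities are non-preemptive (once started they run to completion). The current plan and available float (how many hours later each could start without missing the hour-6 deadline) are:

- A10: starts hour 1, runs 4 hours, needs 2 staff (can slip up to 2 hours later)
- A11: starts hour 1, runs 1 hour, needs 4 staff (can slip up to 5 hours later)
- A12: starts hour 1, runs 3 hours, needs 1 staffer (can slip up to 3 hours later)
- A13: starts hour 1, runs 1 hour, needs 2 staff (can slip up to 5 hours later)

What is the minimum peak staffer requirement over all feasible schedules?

Early-start (A10@1, A11@1, A12@1, A13@1) gives peak 9: h1:9  h2:3  h3:3  h4:2  h5:0  h6:0.
Shift A11→5, A13→4.
Schedule A10@1, A11@5, A12@1, A13@4: h1:3  h2:3  h3:3  h4:4  h5:4  h6:0 — peak 4.

4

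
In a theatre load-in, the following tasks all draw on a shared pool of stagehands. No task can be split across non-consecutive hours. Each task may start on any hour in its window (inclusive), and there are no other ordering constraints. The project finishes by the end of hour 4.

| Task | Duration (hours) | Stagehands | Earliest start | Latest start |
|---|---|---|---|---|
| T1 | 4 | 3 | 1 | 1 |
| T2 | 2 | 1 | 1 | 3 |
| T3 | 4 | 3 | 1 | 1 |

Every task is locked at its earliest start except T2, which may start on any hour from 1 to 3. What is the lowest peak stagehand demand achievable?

T2@1: h1:7  h2:7  h3:6  h4:6 → peak 7
T2@2: h1:6  h2:7  h3:7  h4:6 → peak 7
T2@3: h1:6  h2:6  h3:7  h4:7 → peak 7
Best is T2@1, peak 7.

7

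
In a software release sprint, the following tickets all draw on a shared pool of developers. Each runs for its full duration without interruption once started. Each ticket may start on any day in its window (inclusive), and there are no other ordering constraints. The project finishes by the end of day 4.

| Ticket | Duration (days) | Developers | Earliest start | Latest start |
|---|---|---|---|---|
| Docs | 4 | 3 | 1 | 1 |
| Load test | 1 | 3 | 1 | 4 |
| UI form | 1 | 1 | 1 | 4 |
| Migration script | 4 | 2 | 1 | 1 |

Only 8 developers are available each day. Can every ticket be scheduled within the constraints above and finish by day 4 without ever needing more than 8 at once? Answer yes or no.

yes

Schedule Docs@1, Load test@1, UI form@2, Migration script@1: d1:8  d2:6  d3:5  d4:5 — peak 8 ≤ 8.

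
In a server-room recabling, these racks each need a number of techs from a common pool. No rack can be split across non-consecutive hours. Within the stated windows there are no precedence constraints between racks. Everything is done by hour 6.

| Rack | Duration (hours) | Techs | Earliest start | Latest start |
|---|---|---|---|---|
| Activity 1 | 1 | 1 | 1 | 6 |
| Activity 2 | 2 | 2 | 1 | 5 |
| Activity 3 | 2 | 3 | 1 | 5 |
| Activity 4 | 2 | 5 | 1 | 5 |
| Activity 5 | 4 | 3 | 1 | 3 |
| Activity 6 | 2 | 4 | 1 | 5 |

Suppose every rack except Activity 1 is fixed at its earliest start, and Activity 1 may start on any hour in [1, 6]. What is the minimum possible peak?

17

Activity 1@1: h1:18  h2:17  h3:3  h4:3  h5:0  h6:0 → peak 18
Activity 1@2: h1:17  h2:18  h3:3  h4:3  h5:0  h6:0 → peak 18
Activity 1@3: h1:17  h2:17  h3:4  h4:3  h5:0  h6:0 → peak 17
Activity 1@4: h1:17  h2:17  h3:3  h4:4  h5:0  h6:0 → peak 17
Activity 1@5: h1:17  h2:17  h3:3  h4:3  h5:1  h6:0 → peak 17
Activity 1@6: h1:17  h2:17  h3:3  h4:3  h5:0  h6:1 → peak 17
Best is Activity 1@3, peak 17.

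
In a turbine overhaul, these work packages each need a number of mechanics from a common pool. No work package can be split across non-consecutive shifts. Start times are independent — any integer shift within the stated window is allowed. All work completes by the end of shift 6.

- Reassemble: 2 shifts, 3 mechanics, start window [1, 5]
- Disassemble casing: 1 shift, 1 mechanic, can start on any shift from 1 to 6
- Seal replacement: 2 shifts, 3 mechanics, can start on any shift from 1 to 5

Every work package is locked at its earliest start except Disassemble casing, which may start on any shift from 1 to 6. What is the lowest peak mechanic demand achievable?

6

Disassemble casing@1: s1:7  s2:6  s3:0  s4:0  s5:0  s6:0 → peak 7
Disassemble casing@2: s1:6  s2:7  s3:0  s4:0  s5:0  s6:0 → peak 7
Disassemble casing@3: s1:6  s2:6  s3:1  s4:0  s5:0  s6:0 → peak 6
Disassemble casing@4: s1:6  s2:6  s3:0  s4:1  s5:0  s6:0 → peak 6
Disassemble casing@5: s1:6  s2:6  s3:0  s4:0  s5:1  s6:0 → peak 6
Disassemble casing@6: s1:6  s2:6  s3:0  s4:0  s5:0  s6:1 → peak 6
Best is Disassemble casing@3, peak 6.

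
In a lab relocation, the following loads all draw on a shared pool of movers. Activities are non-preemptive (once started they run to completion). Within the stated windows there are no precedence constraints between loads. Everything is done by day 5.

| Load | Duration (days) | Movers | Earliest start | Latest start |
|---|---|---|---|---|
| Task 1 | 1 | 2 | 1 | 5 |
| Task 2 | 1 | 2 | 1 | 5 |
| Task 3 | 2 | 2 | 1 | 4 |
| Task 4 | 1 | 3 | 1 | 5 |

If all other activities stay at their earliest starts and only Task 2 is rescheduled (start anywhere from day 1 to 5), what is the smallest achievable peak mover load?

7

Task 2@1: d1:9  d2:2  d3:0  d4:0  d5:0 → peak 9
Task 2@2: d1:7  d2:4  d3:0  d4:0  d5:0 → peak 7
Task 2@3: d1:7  d2:2  d3:2  d4:0  d5:0 → peak 7
Task 2@4: d1:7  d2:2  d3:0  d4:2  d5:0 → peak 7
Task 2@5: d1:7  d2:2  d3:0  d4:0  d5:2 → peak 7
Best is Task 2@2, peak 7.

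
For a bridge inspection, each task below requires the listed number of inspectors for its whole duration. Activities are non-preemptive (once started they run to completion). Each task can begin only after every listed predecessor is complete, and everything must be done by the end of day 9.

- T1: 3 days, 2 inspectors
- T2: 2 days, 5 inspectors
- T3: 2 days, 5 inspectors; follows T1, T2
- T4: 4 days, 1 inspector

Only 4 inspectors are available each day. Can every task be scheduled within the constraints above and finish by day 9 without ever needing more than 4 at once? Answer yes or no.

no

The minimum achievable peak is 5; 4 < 5, so no feasible schedule stays within the cap.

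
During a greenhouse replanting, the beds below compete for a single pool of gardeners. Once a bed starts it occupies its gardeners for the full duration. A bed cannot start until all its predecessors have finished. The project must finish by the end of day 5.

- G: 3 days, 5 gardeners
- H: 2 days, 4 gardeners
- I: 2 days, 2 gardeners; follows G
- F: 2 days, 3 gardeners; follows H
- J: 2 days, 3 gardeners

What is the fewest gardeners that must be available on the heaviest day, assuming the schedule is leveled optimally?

Early-start (G@1, H@1, I@4, F@3, J@1) gives peak 12: d1:12  d2:12  d3:8  d4:5  d5:2.
Shift J→4.
Schedule G@1, H@1, I@4, F@3, J@4: d1:9  d2:9  d3:8  d4:8  d5:5 — peak 9.
No arrangement of the 12 feasible schedules does better.

9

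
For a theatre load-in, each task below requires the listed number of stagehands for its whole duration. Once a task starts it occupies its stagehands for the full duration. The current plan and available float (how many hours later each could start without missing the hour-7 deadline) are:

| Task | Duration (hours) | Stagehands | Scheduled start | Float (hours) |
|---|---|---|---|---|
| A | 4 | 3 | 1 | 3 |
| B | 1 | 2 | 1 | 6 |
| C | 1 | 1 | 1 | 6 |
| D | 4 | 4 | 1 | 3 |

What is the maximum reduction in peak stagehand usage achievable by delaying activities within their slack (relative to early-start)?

Early-start peak: h1:10  h2:7  h3:7  h4:7  h5:0  h6:0  h7:0 ⇒ 10.
Leveled (A@1, B@1, C@1, D@2): h1:6  h2:7  h3:7  h4:7  h5:4  h6:0  h7:0 ⇒ 7.
Reduction 10 − 7 = 3.

3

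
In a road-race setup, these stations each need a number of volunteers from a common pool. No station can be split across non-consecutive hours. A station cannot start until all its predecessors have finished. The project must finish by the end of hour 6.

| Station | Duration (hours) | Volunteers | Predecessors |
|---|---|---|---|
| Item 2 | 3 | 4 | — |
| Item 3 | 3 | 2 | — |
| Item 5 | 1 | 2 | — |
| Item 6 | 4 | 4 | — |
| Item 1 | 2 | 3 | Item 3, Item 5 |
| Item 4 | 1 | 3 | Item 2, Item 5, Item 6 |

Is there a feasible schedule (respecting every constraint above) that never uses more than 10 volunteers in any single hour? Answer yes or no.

yes

Schedule Item 2@1, Item 3@1, Item 5@1, Item 6@2, Item 1@4, Item 4@6: h1:8  h2:10  h3:10  h4:7  h5:7  h6:3 — peak 10 ≤ 10.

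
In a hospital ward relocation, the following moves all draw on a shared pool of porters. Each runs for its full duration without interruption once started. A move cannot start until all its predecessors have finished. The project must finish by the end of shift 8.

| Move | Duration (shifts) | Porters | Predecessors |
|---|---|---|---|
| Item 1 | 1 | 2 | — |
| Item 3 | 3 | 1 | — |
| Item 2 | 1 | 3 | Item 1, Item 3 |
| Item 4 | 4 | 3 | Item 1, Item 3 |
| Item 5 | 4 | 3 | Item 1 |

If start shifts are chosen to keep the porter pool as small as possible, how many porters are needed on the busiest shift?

6

Early-start (Item 1@1, Item 3@1, Item 2@4, Item 4@4, Item 5@2) gives peak 9: s1:3  s2:4  s3:4  s4:9  s5:6  s6:3  s7:3  s8:0.
Shift Item 5→5.
Schedule Item 1@1, Item 3@1, Item 2@4, Item 4@4, Item 5@5: s1:3  s2:1  s3:1  s4:6  s5:6  s6:6  s7:6  s8:3 — peak 6.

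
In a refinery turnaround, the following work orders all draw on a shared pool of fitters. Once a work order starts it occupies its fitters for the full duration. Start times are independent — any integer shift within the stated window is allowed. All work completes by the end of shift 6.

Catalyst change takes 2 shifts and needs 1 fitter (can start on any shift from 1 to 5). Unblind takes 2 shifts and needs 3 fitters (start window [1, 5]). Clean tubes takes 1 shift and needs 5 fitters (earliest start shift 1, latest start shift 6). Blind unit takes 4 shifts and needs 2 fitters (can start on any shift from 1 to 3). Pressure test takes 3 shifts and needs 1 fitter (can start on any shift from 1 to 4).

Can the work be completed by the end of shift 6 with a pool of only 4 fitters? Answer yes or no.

The minimum achievable peak is 5; 4 < 5, so no feasible schedule stays within the cap.

no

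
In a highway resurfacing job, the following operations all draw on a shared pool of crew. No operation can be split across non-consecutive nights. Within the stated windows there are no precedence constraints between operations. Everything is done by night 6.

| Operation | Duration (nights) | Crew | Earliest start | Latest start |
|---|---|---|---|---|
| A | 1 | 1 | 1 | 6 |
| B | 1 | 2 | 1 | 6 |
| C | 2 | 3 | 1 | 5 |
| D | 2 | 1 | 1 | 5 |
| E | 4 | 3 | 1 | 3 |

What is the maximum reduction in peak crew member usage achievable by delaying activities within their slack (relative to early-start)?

5

Early-start peak: n1:10  n2:7  n3:3  n4:3  n5:0  n6:0 ⇒ 10.
Leveled (A@1, B@2, C@1, D@3, E@3): n1:4  n2:5  n3:4  n4:4  n5:3  n6:3 ⇒ 5.
Reduction 10 − 5 = 5.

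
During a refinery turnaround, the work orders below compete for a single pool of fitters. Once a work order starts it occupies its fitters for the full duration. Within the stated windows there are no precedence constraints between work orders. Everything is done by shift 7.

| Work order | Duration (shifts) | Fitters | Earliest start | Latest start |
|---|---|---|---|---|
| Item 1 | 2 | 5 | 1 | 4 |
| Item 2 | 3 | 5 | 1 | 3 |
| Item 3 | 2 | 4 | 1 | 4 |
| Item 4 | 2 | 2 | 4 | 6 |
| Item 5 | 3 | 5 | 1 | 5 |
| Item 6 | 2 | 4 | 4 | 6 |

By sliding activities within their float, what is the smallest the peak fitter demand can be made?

Early-start (Item 1@1, Item 2@1, Item 3@1, Item 4@4, Item 5@1, Item 6@4) gives peak 19: s1:19  s2:19  s3:10  s4:6  s5:6  s6:0  s7:0.
Shift Item 3→3, Item 5→5, Item 6→6.
Schedule Item 1@1, Item 2@1, Item 3@3, Item 4@4, Item 5@5, Item 6@6: s1:10  s2:10  s3:9  s4:6  s5:7  s6:9  s7:9 — peak 10.

10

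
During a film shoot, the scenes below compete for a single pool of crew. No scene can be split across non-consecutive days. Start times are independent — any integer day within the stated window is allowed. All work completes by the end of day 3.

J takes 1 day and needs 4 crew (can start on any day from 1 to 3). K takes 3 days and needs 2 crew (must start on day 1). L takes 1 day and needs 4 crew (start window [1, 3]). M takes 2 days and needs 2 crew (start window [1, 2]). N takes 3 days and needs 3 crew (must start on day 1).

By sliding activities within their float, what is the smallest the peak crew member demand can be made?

11

Early-start (J@1, K@1, L@1, M@1, N@1) gives peak 15: d1:15  d2:7  d3:5.
Shift L→2.
Schedule J@1, K@1, L@2, M@1, N@1: d1:11  d2:11  d3:5 — peak 11.
No arrangement of the 18 feasible schedules does better.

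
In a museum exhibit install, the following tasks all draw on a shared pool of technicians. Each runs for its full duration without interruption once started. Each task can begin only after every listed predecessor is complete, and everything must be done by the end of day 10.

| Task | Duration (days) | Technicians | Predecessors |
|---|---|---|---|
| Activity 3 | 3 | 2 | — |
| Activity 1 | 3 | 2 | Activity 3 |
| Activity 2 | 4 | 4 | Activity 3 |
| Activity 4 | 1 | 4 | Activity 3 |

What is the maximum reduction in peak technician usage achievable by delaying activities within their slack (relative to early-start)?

Early-start peak: d1:2  d2:2  d3:2  d4:10  d5:6  d6:6  d7:4  d8:0  d9:0  d10:0 ⇒ 10.
Leveled (Activity 3@1, Activity 1@4, Activity 2@4, Activity 4@8): d1:2  d2:2  d3:2  d4:6  d5:6  d6:6  d7:4  d8:4  d9:0  d10:0 ⇒ 6.
Reduction 10 − 6 = 4.

4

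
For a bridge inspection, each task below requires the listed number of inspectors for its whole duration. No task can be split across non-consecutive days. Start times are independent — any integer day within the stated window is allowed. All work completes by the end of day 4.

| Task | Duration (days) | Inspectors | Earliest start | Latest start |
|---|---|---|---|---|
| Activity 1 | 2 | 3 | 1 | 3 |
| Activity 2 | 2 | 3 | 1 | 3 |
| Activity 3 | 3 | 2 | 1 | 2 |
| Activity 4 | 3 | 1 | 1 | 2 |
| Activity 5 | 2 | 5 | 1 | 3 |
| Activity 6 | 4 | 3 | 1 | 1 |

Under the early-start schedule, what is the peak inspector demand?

Early-start schedule: Activity 1@1, Activity 2@1, Activity 3@1, Activity 4@1, Activity 5@1, Activity 6@1.
Load per day: day 1: 17, day 2: 17, day 3: 6, day 4: 3.
Peak is 17.

17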